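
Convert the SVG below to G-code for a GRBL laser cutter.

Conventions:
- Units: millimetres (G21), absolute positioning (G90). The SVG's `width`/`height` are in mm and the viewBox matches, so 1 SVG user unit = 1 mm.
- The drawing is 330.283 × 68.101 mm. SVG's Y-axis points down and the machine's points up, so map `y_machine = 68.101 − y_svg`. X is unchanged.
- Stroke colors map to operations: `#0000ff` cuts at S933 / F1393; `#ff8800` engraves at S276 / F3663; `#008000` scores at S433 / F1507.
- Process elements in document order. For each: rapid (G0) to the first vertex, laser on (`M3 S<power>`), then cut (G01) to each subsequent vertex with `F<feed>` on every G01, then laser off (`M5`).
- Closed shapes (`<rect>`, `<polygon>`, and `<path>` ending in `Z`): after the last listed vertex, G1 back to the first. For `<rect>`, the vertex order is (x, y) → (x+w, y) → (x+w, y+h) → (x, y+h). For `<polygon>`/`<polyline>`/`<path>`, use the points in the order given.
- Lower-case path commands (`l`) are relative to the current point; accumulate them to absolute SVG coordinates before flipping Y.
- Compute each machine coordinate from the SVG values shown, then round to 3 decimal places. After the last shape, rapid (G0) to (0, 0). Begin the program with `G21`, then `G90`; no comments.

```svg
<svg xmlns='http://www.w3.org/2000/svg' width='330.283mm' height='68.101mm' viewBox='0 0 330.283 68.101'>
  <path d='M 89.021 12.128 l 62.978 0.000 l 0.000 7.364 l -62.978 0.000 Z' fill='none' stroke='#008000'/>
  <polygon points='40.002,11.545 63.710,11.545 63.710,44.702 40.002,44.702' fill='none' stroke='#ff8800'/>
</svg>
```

Since the viewBox matches the mm dimensions, user units are millimetres directly. The only transform is the Y-flip y_m = 68.101 − y_svg.

Shape 1 is a rectangle drawn with `<path>`. Its stroke #008000 means score at S433, F1507. After flipping Y the toolpath is (89.021,55.973) → (151.999,55.973) → (151.999,48.609) → (89.021,48.609) → (89.021,55.973), returning to the start.

Shape 2 is a rectangle drawn with `<polygon>`. Its stroke #ff8800 means engrave at S276, F3663. After flipping Y the toolpath is (40.002,56.556) → (63.710,56.556) → (63.710,23.399) → (40.002,23.399) → (40.002,56.556), returning to the start.

G21
G90
G0 X89.021 Y55.973
M3 S433
G01 X151.999 Y55.973 F1507
G01 X151.999 Y48.609 F1507
G01 X89.021 Y48.609 F1507
G01 X89.021 Y55.973 F1507
M5
G0 X40.002 Y56.556
M3 S276
G01 X63.710 Y56.556 F3663
G01 X63.710 Y23.399 F3663
G01 X40.002 Y23.399 F3663
G01 X40.002 Y56.556 F3663
M5
G0 X0.000 Y0.000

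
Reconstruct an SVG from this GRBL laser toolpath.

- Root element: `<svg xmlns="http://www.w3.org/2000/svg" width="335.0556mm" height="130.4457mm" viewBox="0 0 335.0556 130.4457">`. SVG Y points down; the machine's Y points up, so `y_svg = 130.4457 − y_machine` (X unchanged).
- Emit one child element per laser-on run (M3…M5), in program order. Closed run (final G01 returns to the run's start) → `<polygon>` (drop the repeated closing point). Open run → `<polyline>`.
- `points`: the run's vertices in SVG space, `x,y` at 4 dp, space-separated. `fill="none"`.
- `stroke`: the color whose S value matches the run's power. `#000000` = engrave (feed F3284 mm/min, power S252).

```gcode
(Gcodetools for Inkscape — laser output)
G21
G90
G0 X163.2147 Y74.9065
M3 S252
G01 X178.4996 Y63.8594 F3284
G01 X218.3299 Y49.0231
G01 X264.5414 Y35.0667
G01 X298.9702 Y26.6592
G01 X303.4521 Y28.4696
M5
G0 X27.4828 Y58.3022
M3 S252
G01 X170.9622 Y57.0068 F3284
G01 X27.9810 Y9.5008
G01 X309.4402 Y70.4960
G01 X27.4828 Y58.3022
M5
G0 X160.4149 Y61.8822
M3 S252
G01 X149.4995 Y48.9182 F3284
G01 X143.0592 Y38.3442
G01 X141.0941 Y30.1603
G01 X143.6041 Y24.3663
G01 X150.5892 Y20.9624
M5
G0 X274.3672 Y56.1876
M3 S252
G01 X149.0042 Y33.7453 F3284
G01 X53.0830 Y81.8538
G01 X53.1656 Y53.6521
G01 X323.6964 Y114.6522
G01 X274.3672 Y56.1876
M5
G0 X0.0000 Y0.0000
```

Each laser-on run becomes one SVG element. Flip Y back into SVG space with y_svg = 130.4457 − y_machine. Every run uses S252, so all elements get stroke `#000000` (engrave).

Run 1: The run is open, so emit a `<polyline>` with points (Y-flipped): 163.2147,55.5392 178.4996,66.5863 218.3299,81.4226 264.5414,95.3790 298.9702,103.7865 303.4521,101.9761.

Run 2: The run returns to its start, so emit a `<polygon>` with points (Y-flipped): 27.4828,72.1435 170.9622,73.4389 27.9810,120.9449 309.4402,59.9497.

Run 3: The run is open, so emit a `<polyline>` with points (Y-flipped): 160.4149,68.5635 149.4995,81.5275 143.0592,92.1015 141.0941,100.2854 143.6041,106.0794 150.5892,109.4833.

Run 4: The run returns to its start, so emit a `<polygon>` with points (Y-flipped): 274.3672,74.2581 149.0042,96.7004 53.0830,48.5919 53.1656,76.7936 323.6964,15.7935.

<svg xmlns="http://www.w3.org/2000/svg" width="335.0556mm" height="130.4457mm" viewBox="0 0 335.0556 130.4457">
  <polyline points="163.2147,55.5392 178.4996,66.5863 218.3299,81.4226 264.5414,95.3790 298.9702,103.7865 303.4521,101.9761" fill="none" stroke="#000000"/>
  <polygon points="27.4828,72.1435 170.9622,73.4389 27.9810,120.9449 309.4402,59.9497" fill="none" stroke="#000000"/>
  <polyline points="160.4149,68.5635 149.4995,81.5275 143.0592,92.1015 141.0941,100.2854 143.6041,106.0794 150.5892,109.4833" fill="none" stroke="#000000"/>
  <polygon points="274.3672,74.2581 149.0042,96.7004 53.0830,48.5919 53.1656,76.7936 323.6964,15.7935" fill="none" stroke="#000000"/>
</svg>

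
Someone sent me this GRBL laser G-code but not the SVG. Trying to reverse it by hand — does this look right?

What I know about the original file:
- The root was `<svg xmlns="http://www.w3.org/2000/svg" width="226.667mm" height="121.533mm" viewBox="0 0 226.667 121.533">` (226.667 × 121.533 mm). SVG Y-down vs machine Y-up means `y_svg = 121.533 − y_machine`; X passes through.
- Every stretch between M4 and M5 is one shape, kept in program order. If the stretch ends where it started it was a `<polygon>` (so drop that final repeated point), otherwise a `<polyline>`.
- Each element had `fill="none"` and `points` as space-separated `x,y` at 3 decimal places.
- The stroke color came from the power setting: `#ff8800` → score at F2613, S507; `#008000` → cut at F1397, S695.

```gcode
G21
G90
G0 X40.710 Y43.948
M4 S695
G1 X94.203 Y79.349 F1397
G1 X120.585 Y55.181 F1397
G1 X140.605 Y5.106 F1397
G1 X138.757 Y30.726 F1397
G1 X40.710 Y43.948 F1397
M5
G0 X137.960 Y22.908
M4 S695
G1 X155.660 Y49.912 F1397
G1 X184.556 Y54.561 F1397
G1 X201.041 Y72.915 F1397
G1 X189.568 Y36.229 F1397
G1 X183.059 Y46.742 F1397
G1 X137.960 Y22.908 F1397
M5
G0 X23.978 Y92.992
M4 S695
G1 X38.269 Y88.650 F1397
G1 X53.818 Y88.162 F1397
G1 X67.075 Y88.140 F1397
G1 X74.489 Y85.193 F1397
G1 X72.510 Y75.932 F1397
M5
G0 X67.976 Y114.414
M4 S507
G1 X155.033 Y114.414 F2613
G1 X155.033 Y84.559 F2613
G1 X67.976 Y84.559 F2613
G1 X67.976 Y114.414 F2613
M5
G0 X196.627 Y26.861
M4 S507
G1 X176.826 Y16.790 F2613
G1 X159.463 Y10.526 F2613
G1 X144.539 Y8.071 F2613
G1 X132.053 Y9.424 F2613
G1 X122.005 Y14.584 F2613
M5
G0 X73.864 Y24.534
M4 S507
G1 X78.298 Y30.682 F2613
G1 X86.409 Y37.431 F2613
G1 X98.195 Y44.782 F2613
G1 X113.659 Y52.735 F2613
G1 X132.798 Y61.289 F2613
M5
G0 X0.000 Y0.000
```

<svg xmlns="http://www.w3.org/2000/svg" width="226.667mm" height="121.533mm" viewBox="0 0 226.667 121.533">
  <polygon points="40.710,77.585 94.203,42.184 120.585,66.352 140.605,116.427 138.757,90.807" fill="none" stroke="#008000"/>
  <polygon points="137.960,98.625 155.660,71.621 184.556,66.972 201.041,48.618 189.568,85.304 183.059,74.791" fill="none" stroke="#008000"/>
  <polyline points="23.978,28.541 38.269,32.883 53.818,33.371 67.075,33.393 74.489,36.340 72.510,45.601" fill="none" stroke="#008000"/>
  <polygon points="67.976,7.119 155.033,7.119 155.033,36.974 67.976,36.974" fill="none" stroke="#ff8800"/>
  <polyline points="196.627,94.672 176.826,104.743 159.463,111.007 144.539,113.462 132.053,112.109 122.005,106.949" fill="none" stroke="#ff8800"/>
  <polyline points="73.864,96.999 78.298,90.851 86.409,84.102 98.195,76.751 113.659,68.798 132.798,60.244" fill="none" stroke="#ff8800"/>
</svg>

Machine Y-up, SVG Y-down with viewBox height 121.533, so y_svg = 121.533 − y_machine; X carries over.

Run 1: power S695 maps to stroke `#008000` (cut). The run returns to its start, so emit a `<polygon>` with points (Y-flipped): 40.710,77.585 94.203,42.184 120.585,66.352 140.605,116.427 138.757,90.807.

Run 2: power S695 maps to stroke `#008000` (cut). The run returns to its start, so emit a `<polygon>` with points (Y-flipped): 137.960,98.625 155.660,71.621 184.556,66.972 201.041,48.618 189.568,85.304 183.059,74.791.

Run 3: S695 ⇒ cut layer `#008000`. The run is open, so emit a `<polyline>` with points (Y-flipped): 23.978,28.541 38.269,32.883 53.818,33.371 67.075,33.393 74.489,36.340 72.510,45.601.

Run 4: S507 ⇒ score layer `#ff8800`. The run returns to its start, so emit a `<polygon>` with points (Y-flipped): 67.976,7.119 155.033,7.119 155.033,36.974 67.976,36.974.

Run 5: S507 ⇒ score layer `#ff8800`. The run is open, so emit a `<polyline>` with points (Y-flipped): 196.627,94.672 176.826,104.743 159.463,111.007 144.539,113.462 132.053,112.109 122.005,106.949.

Run 6: power S507 maps to stroke `#ff8800` (score). The run is open, so emit a `<polyline>` with points (Y-flipped): 73.864,96.999 78.298,90.851 86.409,84.102 98.195,76.751 113.659,68.798 132.798,60.244.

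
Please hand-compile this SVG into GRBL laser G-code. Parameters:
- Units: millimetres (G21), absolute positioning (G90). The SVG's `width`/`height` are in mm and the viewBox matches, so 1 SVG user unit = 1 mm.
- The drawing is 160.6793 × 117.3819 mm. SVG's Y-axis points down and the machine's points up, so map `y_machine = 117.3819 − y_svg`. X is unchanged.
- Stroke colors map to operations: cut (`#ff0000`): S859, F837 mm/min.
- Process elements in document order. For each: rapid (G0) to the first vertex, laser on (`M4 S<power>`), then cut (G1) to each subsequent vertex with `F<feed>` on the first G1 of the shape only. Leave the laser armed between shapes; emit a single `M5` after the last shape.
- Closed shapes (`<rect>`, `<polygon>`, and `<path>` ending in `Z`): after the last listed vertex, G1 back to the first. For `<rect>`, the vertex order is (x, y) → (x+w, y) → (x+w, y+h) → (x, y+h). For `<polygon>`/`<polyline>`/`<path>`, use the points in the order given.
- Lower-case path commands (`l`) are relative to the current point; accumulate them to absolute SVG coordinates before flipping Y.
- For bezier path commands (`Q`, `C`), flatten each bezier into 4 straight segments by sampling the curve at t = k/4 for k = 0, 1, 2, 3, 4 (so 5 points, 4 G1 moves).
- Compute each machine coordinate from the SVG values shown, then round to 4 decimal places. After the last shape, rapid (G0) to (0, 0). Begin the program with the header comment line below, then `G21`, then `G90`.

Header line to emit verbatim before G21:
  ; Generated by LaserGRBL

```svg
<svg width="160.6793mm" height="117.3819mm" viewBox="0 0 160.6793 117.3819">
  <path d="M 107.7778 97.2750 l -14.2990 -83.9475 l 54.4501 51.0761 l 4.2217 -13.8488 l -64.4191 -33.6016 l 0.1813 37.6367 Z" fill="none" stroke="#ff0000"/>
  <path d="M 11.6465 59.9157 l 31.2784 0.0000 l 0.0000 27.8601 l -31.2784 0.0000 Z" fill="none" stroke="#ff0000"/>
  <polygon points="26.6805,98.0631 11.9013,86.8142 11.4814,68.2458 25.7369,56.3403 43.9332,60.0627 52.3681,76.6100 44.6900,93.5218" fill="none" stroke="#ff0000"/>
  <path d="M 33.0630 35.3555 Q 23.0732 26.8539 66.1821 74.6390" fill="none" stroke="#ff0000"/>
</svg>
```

viewBox `0 0 160.6793 117.3819` with mm width/height → 1 unit = 1 mm. Flip: y_m = 117.3819 − y_svg.

**Shape 1** — `<path>` closed polygon, stroke `#ff0000` → cut (S859, F837). Machine vertices: (107.7778,20.1069) → (93.4788,104.0544) → (147.9289,52.9783) → (152.1506,66.8271) → (87.7315,100.4287) → (87.9128,62.7920) → (107.7778,20.1069). Closed: final G1 returns to the first vertex.

**Shape 2** — `<path>` rectangle, stroke `#ff0000` → cut (S859, F837). Machine vertices: (11.6465,57.4662) → (42.9249,57.4662) → (42.9249,29.6061) → (11.6465,29.6061) → (11.6465,57.4662). Closed: final G1 returns to the first vertex.

**Shape 3** — `<polygon>` regular polygon, stroke `#ff0000` → cut (S859, F837). Machine vertices: (26.6805,19.3188) → (11.9013,30.5677) → (11.4814,49.1361) → (25.7369,61.0416) → (43.9332,57.3192) → (52.3681,40.7719) → (44.6900,23.8601) → (26.6805,19.3188). Closed: final G1 returns to the first vertex.

**Shape 4** — `<path>` quadratic bezier, stroke `#ff0000` → cut (S859, F837). Control points (SVG): P0=(33.0630,35.3555), P1=(23.0732,26.8539), P2=(66.1821,74.6390); sampled at t=k/4. Machine vertices: (33.0630,82.0264) → (31.3868,82.7593) → (36.3479,76.4563) → (47.9463,63.1175) → (66.1821,42.7429). Open path.

; Generated by LaserGRBL
G21
G90
G0 X107.7778 Y20.1069
M4 S859
G1 X93.4788 Y104.0544 F837
G1 X147.9289 Y52.9783
G1 X152.1506 Y66.8271
G1 X87.7315 Y100.4287
G1 X87.9128 Y62.7920
G1 X107.7778 Y20.1069
G0 X11.6465 Y57.4662
M4 S859
G1 X42.9249 Y57.4662 F837
G1 X42.9249 Y29.6061
G1 X11.6465 Y29.6061
G1 X11.6465 Y57.4662
G0 X26.6805 Y19.3188
M4 S859
G1 X11.9013 Y30.5677 F837
G1 X11.4814 Y49.1361
G1 X25.7369 Y61.0416
G1 X43.9332 Y57.3192
G1 X52.3681 Y40.7719
G1 X44.6900 Y23.8601
G1 X26.6805 Y19.3188
G0 X33.0630 Y82.0264
M4 S859
G1 X31.3868 Y82.7593 F837
G1 X36.3479 Y76.4563
G1 X47.9463 Y63.1175
G1 X66.1821 Y42.7429
M5
G0 X0.0000 Y0.0000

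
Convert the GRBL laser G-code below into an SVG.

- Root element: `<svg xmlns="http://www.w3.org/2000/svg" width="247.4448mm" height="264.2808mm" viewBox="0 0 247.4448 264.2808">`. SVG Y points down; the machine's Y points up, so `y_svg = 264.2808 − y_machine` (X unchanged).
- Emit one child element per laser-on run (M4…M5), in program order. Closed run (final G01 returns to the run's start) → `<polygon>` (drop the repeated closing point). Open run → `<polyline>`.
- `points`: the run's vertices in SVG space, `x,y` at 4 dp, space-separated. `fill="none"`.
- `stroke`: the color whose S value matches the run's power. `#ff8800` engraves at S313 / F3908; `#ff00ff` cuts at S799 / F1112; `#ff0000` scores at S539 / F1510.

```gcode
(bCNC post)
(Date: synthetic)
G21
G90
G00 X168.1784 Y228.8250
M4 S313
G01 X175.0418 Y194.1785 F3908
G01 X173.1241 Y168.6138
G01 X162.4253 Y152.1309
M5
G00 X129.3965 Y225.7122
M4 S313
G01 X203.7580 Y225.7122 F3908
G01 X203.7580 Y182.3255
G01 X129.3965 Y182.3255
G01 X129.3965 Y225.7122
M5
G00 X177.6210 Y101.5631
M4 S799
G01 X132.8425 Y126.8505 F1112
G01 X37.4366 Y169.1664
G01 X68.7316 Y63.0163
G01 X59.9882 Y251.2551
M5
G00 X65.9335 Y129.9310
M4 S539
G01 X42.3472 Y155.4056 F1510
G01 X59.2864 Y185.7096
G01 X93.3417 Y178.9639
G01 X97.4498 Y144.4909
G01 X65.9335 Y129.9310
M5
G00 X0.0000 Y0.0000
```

<svg xmlns="http://www.w3.org/2000/svg" width="247.4448mm" height="264.2808mm" viewBox="0 0 247.4448 264.2808">
  <polyline points="168.1784,35.4558 175.0418,70.1023 173.1241,95.6670 162.4253,112.1499" fill="none" stroke="#ff8800"/>
  <polygon points="129.3965,38.5686 203.7580,38.5686 203.7580,81.9553 129.3965,81.9553" fill="none" stroke="#ff8800"/>
  <polyline points="177.6210,162.7177 132.8425,137.4303 37.4366,95.1144 68.7316,201.2645 59.9882,13.0257" fill="none" stroke="#ff00ff"/>
  <polygon points="65.9335,134.3498 42.3472,108.8752 59.2864,78.5712 93.3417,85.3169 97.4498,119.7899" fill="none" stroke="#ff0000"/>
</svg>

y_svg = 264.2808 − y_m.

[1] S313→`#ff8800` (engrave); open run; points: 168.1784,35.4558 175.0418,70.1023 173.1241,95.6670 162.4253,112.1499

[2] S313→`#ff8800` (engrave); closed run; points: 129.3965,38.5686 203.7580,38.5686 203.7580,81.9553 129.3965,81.9553

[3] S799→`#ff00ff` (cut); open run; points: 177.6210,162.7177 132.8425,137.4303 37.4366,95.1144 68.7316,201.2645 59.9882,13.0257

[4] S539→`#ff0000` (score); closed run; points: 65.9335,134.3498 42.3472,108.8752 59.2864,78.5712 93.3417,85.3169 97.4498,119.7899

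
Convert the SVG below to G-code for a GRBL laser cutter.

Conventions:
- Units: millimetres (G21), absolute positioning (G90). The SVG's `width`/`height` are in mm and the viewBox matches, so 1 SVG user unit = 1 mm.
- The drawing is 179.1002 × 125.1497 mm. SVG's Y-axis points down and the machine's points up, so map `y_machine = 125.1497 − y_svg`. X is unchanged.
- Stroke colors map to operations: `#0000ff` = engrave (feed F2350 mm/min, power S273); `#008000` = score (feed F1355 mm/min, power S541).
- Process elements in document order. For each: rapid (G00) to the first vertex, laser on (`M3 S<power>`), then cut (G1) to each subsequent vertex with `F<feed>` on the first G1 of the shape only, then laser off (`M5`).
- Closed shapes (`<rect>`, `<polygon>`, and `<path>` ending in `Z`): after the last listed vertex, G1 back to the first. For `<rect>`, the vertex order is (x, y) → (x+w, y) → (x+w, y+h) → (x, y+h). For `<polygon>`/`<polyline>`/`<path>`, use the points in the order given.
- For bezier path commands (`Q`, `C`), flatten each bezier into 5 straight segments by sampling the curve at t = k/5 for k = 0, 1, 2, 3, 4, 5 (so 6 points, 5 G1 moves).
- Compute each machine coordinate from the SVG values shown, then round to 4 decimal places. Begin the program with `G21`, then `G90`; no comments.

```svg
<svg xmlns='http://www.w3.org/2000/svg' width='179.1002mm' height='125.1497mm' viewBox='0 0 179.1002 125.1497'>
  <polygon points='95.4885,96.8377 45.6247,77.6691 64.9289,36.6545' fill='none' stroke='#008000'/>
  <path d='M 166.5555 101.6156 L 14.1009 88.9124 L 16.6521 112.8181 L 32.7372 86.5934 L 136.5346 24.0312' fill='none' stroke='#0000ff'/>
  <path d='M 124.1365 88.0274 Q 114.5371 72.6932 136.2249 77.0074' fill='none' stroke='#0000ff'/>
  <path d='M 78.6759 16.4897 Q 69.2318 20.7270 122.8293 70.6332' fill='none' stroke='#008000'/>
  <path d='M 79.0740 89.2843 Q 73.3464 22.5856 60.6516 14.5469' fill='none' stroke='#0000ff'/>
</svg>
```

1 u = 1 mm; y_m = 125.1497 − y.

[1] `<polygon>` closed polygon, #008000→score S541 F1355: (95.4885,28.3120) → (45.6247,47.4806) → (64.9289,88.4952) → (95.4885,28.3120) (closed)

[2] `<path>` open polyline, #0000ff→engrave S273 F2350: (166.5555,23.5341) → (14.1009,36.2373) → (16.6521,12.3316) → (32.7372,38.5563) → (136.5346,101.1185)

[3] `<path>` quadratic bezier, #0000ff→engrave S273 F2350: (124.1365,37.1223) → (121.5482,42.4700) → (121.4629,46.2459) → (123.8806,48.4499) → (128.8013,49.0820) → (136.2249,48.1423)

[4] `<path>` quadratic bezier, #008000→score S541 F1355: (78.6759,108.6600) → (77.4199,105.1383) → (81.2073,97.9631) → (90.0380,87.1344) → (103.9120,72.6522) → (122.8293,54.5165)

[5] `<path>` quadratic bezier, #0000ff→engrave S273 F2350: (79.0740,35.8654) → (76.5043,60.1985) → (73.3772,79.8388) → (69.6927,94.7862) → (65.4508,105.0409) → (60.6516,110.6028)

G21
G90
G00 X95.4885 Y28.3120
M3 S541
G1 X45.6247 Y47.4806 F1355
G1 X64.9289 Y88.4952
G1 X95.4885 Y28.3120
M5
G00 X166.5555 Y23.5341
M3 S273
G1 X14.1009 Y36.2373 F2350
G1 X16.6521 Y12.3316
G1 X32.7372 Y38.5563
G1 X136.5346 Y101.1185
M5
G00 X124.1365 Y37.1223
M3 S273
G1 X121.5482 Y42.4700 F2350
G1 X121.4629 Y46.2459
G1 X123.8806 Y48.4499
G1 X128.8013 Y49.0820
G1 X136.2249 Y48.1423
M5
G00 X78.6759 Y108.6600
M3 S541
G1 X77.4199 Y105.1383 F1355
G1 X81.2073 Y97.9631
G1 X90.0380 Y87.1344
G1 X103.9120 Y72.6522
G1 X122.8293 Y54.5165
M5
G00 X79.0740 Y35.8654
M3 S273
G1 X76.5043 Y60.1985 F2350
G1 X73.3772 Y79.8388
G1 X69.6927 Y94.7862
G1 X65.4508 Y105.0409
G1 X60.6516 Y110.6028
M5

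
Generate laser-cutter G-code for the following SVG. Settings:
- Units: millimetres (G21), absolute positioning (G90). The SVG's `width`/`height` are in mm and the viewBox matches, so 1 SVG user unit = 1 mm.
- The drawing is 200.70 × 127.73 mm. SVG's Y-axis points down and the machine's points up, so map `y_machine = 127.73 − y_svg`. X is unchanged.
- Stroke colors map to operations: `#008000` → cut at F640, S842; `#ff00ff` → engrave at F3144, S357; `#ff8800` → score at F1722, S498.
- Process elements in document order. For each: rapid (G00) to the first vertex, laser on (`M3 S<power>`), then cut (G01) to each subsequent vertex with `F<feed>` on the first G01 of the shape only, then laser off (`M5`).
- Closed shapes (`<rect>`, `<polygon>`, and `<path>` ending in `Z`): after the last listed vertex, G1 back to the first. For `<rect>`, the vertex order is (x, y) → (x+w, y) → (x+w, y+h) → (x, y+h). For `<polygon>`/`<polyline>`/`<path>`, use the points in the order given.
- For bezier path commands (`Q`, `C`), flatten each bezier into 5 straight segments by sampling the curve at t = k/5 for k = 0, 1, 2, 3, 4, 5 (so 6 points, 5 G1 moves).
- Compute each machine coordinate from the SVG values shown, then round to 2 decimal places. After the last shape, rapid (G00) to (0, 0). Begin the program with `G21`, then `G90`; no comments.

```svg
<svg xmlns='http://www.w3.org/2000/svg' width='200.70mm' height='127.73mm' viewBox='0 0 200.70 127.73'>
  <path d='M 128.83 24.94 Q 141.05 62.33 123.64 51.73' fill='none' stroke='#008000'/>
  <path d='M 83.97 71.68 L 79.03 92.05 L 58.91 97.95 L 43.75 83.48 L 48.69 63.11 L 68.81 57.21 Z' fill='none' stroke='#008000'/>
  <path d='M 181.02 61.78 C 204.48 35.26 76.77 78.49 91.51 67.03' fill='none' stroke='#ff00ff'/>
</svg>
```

Since the viewBox matches the mm dimensions, user units are millimetres directly. The only transform is the Y-flip y_m = 127.73 − y_svg.

Shape 1 is a quadratic bezier drawn with `<path>`. Its stroke #008000 means cut at S842, F640. After flipping Y the toolpath is (128.83,102.79) → (132.53,89.75) → (133.87,80.56) → (132.83,75.20) → (129.42,73.68) → (123.64,76.00).

Shape 2 is a regular polygon drawn with `<path>`. Its stroke #008000 means cut at S842, F640. After flipping Y the toolpath is (83.97,56.05) → (79.03,35.68) → (58.91,29.78) → (43.75,44.25) → (48.69,64.62) → (68.81,70.52) → (83.97,56.05), returning to the start.

Shape 3 is a cubic bezier drawn with `<path>`. Its stroke #ff00ff means engrave at S357, F3144. After flipping Y the toolpath is (181.02,65.95) → (179.30,74.49) → (155.40,72.26) → (123.41,65.24) → (97.41,59.39) → (91.51,60.70).

G21
G90
G00 X128.83 Y102.79
M3 S842
G01 X132.53 Y89.75 F640
G01 X133.87 Y80.56
G01 X132.83 Y75.20
G01 X129.42 Y73.68
G01 X123.64 Y76.00
M5
G00 X83.97 Y56.05
M3 S842
G01 X79.03 Y35.68 F640
G01 X58.91 Y29.78
G01 X43.75 Y44.25
G01 X48.69 Y64.62
G01 X68.81 Y70.52
G01 X83.97 Y56.05
M5
G00 X181.02 Y65.95
M3 S357
G01 X179.30 Y74.49 F3144
G01 X155.40 Y72.26
G01 X123.41 Y65.24
G01 X97.41 Y59.39
G01 X91.51 Y60.70
M5
G00 X0.00 Y0.00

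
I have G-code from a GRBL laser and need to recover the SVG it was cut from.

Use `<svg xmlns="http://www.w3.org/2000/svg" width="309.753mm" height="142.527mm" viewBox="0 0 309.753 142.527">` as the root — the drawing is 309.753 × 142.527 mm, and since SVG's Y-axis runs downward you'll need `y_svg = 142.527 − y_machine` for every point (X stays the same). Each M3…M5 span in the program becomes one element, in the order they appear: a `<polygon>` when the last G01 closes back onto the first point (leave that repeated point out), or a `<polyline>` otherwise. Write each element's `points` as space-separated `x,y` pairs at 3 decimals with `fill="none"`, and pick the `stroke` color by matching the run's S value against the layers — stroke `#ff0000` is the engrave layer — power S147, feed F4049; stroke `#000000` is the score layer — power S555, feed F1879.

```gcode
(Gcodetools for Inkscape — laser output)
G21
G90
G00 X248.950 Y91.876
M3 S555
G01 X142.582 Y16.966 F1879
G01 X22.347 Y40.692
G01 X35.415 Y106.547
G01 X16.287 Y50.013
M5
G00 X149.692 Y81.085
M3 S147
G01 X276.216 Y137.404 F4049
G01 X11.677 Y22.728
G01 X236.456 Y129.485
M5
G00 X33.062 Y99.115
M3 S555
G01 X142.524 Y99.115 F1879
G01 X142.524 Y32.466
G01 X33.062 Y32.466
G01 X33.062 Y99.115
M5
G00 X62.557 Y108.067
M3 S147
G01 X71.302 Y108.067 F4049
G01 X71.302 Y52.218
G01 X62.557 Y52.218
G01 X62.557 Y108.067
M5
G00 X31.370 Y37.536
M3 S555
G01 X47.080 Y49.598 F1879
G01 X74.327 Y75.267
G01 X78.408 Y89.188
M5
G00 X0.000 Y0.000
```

<svg xmlns="http://www.w3.org/2000/svg" width="309.753mm" height="142.527mm" viewBox="0 0 309.753 142.527">
  <polyline points="248.950,50.651 142.582,125.561 22.347,101.835 35.415,35.980 16.287,92.514" fill="none" stroke="#000000"/>
  <polyline points="149.692,61.442 276.216,5.123 11.677,119.799 236.456,13.042" fill="none" stroke="#ff0000"/>
  <polygon points="33.062,43.412 142.524,43.412 142.524,110.061 33.062,110.061" fill="none" stroke="#000000"/>
  <polygon points="62.557,34.460 71.302,34.460 71.302,90.309 62.557,90.309" fill="none" stroke="#ff0000"/>
  <polyline points="31.370,104.991 47.080,92.929 74.327,67.260 78.408,53.339" fill="none" stroke="#000000"/>
</svg>

y_svg = 142.527 − y_m.

[1] S555→`#000000` (score); open run; points: 248.950,50.651 142.582,125.561 22.347,101.835 35.415,35.980 16.287,92.514

[2] S147→`#ff0000` (engrave); open run; points: 149.692,61.442 276.216,5.123 11.677,119.799 236.456,13.042

[3] S555→`#000000` (score); closed run; points: 33.062,43.412 142.524,43.412 142.524,110.061 33.062,110.061

[4] S147→`#ff0000` (engrave); closed run; points: 62.557,34.460 71.302,34.460 71.302,90.309 62.557,90.309

[5] S555→`#000000` (score); open run; points: 31.370,104.991 47.080,92.929 74.327,67.260 78.408,53.339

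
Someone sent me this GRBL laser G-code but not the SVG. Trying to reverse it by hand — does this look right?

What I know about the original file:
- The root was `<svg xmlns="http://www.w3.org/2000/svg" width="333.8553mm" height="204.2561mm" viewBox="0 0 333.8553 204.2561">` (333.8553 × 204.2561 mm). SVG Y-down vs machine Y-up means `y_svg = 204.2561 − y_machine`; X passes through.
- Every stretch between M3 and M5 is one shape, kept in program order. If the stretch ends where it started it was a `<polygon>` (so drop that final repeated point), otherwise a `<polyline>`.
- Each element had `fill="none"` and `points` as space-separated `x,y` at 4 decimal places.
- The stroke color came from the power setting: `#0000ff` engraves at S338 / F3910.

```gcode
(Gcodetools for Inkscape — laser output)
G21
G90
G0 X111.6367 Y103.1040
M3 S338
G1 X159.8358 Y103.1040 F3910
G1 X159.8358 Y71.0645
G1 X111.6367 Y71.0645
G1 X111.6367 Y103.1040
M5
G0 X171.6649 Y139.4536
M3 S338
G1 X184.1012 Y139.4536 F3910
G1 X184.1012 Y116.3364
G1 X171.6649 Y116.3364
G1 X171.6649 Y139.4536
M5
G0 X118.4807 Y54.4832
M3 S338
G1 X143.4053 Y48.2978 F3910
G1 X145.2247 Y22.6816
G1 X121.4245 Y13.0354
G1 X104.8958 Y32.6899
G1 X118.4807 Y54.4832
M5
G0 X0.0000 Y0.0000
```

<svg xmlns="http://www.w3.org/2000/svg" width="333.8553mm" height="204.2561mm" viewBox="0 0 333.8553 204.2561">
  <polygon points="111.6367,101.1521 159.8358,101.1521 159.8358,133.1916 111.6367,133.1916" fill="none" stroke="#0000ff"/>
  <polygon points="171.6649,64.8025 184.1012,64.8025 184.1012,87.9197 171.6649,87.9197" fill="none" stroke="#0000ff"/>
  <polygon points="118.4807,149.7729 143.4053,155.9583 145.2247,181.5745 121.4245,191.2207 104.8958,171.5662" fill="none" stroke="#0000ff"/>
</svg>

y_svg = 204.2561 − y_m. Every run uses S338, so all elements get stroke `#0000ff` (engrave).

[1] closed run; points: 111.6367,101.1521 159.8358,101.1521 159.8358,133.1916 111.6367,133.1916

[2] closed run; points: 171.6649,64.8025 184.1012,64.8025 184.1012,87.9197 171.6649,87.9197

[3] closed run; points: 118.4807,149.7729 143.4053,155.9583 145.2247,181.5745 121.4245,191.2207 104.8958,171.5662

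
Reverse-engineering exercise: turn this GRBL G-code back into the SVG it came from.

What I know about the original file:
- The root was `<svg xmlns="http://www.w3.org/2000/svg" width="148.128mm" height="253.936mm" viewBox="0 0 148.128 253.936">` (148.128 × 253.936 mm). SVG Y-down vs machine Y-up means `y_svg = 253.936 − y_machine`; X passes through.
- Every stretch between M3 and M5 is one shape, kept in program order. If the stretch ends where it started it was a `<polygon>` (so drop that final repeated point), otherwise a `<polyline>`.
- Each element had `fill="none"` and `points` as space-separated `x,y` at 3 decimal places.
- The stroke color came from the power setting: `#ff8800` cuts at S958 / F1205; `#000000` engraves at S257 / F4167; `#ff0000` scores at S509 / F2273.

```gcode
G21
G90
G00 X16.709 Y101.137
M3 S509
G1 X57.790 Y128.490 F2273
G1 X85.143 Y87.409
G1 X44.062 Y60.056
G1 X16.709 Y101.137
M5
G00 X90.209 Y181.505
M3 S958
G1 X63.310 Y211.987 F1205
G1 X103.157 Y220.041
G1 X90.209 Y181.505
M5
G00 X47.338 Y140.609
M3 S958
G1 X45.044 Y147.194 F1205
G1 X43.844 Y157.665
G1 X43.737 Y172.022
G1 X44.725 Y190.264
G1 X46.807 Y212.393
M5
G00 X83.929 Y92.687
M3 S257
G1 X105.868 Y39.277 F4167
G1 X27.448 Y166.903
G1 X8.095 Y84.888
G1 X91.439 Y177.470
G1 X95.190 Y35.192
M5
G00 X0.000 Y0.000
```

Each laser-on run becomes one SVG element. Flip Y back into SVG space with y_svg = 253.936 − y_machine.

Run 1: power S509 maps to stroke `#ff0000` (score). The run returns to its start, so emit a `<polygon>` with points (Y-flipped): 16.709,152.799 57.790,125.446 85.143,166.527 44.062,193.880.

Run 2: the run's S958 means `#ff8800` (cut). The run returns to its start, so emit a `<polygon>` with points (Y-flipped): 90.209,72.431 63.310,41.949 103.157,33.895.

Run 3: S958 ⇒ cut layer `#ff8800`. The run is open, so emit a `<polyline>` with points (Y-flipped): 47.338,113.327 45.044,106.742 43.844,96.271 43.737,81.914 44.725,63.672 46.807,41.543.

Run 4: the run's S257 means `#000000` (engrave). The run is open, so emit a `<polyline>` with points (Y-flipped): 83.929,161.249 105.868,214.659 27.448,87.033 8.095,169.048 91.439,76.466 95.190,218.744.

<svg xmlns="http://www.w3.org/2000/svg" width="148.128mm" height="253.936mm" viewBox="0 0 148.128 253.936">
  <polygon points="16.709,152.799 57.790,125.446 85.143,166.527 44.062,193.880" fill="none" stroke="#ff0000"/>
  <polygon points="90.209,72.431 63.310,41.949 103.157,33.895" fill="none" stroke="#ff8800"/>
  <polyline points="47.338,113.327 45.044,106.742 43.844,96.271 43.737,81.914 44.725,63.672 46.807,41.543" fill="none" stroke="#ff8800"/>
  <polyline points="83.929,161.249 105.868,214.659 27.448,87.033 8.095,169.048 91.439,76.466 95.190,218.744" fill="none" stroke="#000000"/>
</svg>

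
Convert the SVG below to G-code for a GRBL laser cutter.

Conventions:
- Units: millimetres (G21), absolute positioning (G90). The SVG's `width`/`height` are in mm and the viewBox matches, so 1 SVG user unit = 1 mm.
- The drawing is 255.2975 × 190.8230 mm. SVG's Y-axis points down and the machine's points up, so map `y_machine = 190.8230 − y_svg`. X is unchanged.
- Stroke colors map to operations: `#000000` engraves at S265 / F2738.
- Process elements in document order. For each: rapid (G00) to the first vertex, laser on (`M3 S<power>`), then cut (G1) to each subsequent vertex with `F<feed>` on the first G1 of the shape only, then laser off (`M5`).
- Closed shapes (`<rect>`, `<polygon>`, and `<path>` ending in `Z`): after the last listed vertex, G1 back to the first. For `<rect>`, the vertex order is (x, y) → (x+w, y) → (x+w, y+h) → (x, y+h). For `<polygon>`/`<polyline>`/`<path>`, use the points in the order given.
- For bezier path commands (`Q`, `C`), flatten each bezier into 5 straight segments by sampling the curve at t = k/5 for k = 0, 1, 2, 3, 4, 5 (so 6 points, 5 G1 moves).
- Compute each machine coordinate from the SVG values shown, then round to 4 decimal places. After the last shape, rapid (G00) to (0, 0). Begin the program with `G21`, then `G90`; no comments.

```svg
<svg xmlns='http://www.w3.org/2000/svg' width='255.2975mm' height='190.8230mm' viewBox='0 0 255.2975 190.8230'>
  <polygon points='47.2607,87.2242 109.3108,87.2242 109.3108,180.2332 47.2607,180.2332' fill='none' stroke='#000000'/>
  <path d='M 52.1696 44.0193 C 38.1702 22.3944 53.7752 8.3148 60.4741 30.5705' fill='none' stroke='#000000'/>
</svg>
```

viewBox `0 0 255.2975 190.8230` with mm width/height → 1 unit = 1 mm. Flip: y_m = 190.8230 − y_svg.

**Shape 1** — `<polygon>` rectangle, stroke `#000000` → engrave (S265, F2738). Machine vertices: (47.2607,103.5988) → (109.3108,103.5988) → (109.3108,10.5898) → (47.2607,10.5898) → (47.2607,103.5988). Closed: final G1 returns to the first vertex.

**Shape 2** — `<path>` cubic bezier, stroke `#000000` → engrave (S265, F2738). Control points (SVG): P0=(52.1696,44.0193), P1=(38.1702,22.3944), P2=(53.7752,8.3148), P3=(60.4741,30.5705); sampled at t=k/5. Machine vertices: (52.1696,146.8037) → (47.0144,158.6429) → (47.1158,167.2893) → (50.6252,171.3610) → (55.6941,169.4760) → (60.4741,160.2525). Open path.

G21
G90
G00 X47.2607 Y103.5988
M3 S265
G1 X109.3108 Y103.5988 F2738
G1 X109.3108 Y10.5898
G1 X47.2607 Y10.5898
G1 X47.2607 Y103.5988
M5
G00 X52.1696 Y146.8037
M3 S265
G1 X47.0144 Y158.6429 F2738
G1 X47.1158 Y167.2893
G1 X50.6252 Y171.3610
G1 X55.6941 Y169.4760
G1 X60.4741 Y160.2525
M5
G00 X0.0000 Y0.0000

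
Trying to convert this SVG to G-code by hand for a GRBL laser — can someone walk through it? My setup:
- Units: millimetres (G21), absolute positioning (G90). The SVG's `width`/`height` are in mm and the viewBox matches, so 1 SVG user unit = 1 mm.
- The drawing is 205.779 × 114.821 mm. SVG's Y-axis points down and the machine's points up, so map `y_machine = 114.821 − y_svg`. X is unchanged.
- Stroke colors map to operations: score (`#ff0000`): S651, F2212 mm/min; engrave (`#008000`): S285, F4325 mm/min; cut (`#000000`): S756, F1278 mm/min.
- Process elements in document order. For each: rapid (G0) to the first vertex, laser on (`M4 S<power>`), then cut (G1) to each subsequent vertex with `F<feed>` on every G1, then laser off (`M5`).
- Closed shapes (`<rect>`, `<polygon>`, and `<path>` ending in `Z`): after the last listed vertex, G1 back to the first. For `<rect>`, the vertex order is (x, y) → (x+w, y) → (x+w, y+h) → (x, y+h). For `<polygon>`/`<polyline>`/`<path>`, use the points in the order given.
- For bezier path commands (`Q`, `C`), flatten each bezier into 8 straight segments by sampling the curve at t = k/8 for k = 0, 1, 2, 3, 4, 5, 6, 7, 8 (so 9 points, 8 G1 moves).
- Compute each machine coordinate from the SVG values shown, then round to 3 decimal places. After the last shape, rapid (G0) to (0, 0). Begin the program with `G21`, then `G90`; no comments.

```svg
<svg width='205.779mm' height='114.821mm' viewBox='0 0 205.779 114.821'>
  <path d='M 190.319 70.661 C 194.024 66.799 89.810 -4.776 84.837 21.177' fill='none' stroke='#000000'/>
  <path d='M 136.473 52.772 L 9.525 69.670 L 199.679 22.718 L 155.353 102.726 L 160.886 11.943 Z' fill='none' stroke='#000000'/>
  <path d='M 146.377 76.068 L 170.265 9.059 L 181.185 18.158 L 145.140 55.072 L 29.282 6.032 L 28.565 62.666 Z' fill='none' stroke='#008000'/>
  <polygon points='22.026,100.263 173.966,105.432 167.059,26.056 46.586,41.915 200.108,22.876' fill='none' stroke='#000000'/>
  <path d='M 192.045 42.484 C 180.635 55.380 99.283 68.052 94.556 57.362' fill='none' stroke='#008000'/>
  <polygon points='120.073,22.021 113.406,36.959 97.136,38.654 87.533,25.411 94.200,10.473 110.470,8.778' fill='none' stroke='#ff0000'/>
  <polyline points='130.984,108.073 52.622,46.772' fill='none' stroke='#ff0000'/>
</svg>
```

1 u = 1 mm; y_m = 114.821 − y.

[1] `<path>` cubic bezier, #000000→cut S756 F1278: (190.319,44.160) → (187.054,48.460) → (176.100,57.171) → (159.883,68.357) → (140.832,80.083) → (121.374,90.410) → (103.938,97.404) → (90.949,99.127) → (84.837,93.644)

[2] `<path>` closed polygon, #000000→cut S756 F1278: (136.473,62.049) → (9.525,45.151) → (199.679,92.103) → (155.353,12.095) → (160.886,102.878) → (136.473,62.049) (closed)

[3] `<path>` closed polygon, #008000→engrave S285 F4325: (146.377,38.753) → (170.265,105.762) → (181.185,96.663) → (145.140,59.749) → (29.282,108.789) → (28.565,52.155) → (146.377,38.753) (closed)

[4] `<polygon>` closed polygon, #000000→cut S756 F1278: (22.026,14.558) → (173.966,9.389) → (167.059,88.765) → (46.586,72.906) → (200.108,91.945) → (22.026,14.558) (closed)

[5] `<path>` cubic bezier, #008000→engrave S285 F4325: (192.045,72.337) → (184.774,67.557) → (172.663,63.069) → (157.431,59.144) → (140.794,56.053) → (124.471,54.068) → (110.178,53.460) → (99.634,54.500) → (94.556,57.459)

[6] `<polygon>` regular polygon, #ff0000→score S651 F2212: (120.073,92.800) → (113.406,77.862) → (97.136,76.167) → (87.533,89.410) → (94.200,104.348) → (110.470,106.043) → (120.073,92.800) (closed)

[7] `<polyline>` line segment, #ff0000→score S651 F2212: (130.984,6.748) → (52.622,68.049)

G21
G90
G0 X190.319 Y44.160
M4 S756
G1 X187.054 Y48.460 F1278
G1 X176.100 Y57.171 F1278
G1 X159.883 Y68.357 F1278
G1 X140.832 Y80.083 F1278
G1 X121.374 Y90.410 F1278
G1 X103.938 Y97.404 F1278
G1 X90.949 Y99.127 F1278
G1 X84.837 Y93.644 F1278
M5
G0 X136.473 Y62.049
M4 S756
G1 X9.525 Y45.151 F1278
G1 X199.679 Y92.103 F1278
G1 X155.353 Y12.095 F1278
G1 X160.886 Y102.878 F1278
G1 X136.473 Y62.049 F1278
M5
G0 X146.377 Y38.753
M4 S285
G1 X170.265 Y105.762 F4325
G1 X181.185 Y96.663 F4325
G1 X145.140 Y59.749 F4325
G1 X29.282 Y108.789 F4325
G1 X28.565 Y52.155 F4325
G1 X146.377 Y38.753 F4325
M5
G0 X22.026 Y14.558
M4 S756
G1 X173.966 Y9.389 F1278
G1 X167.059 Y88.765 F1278
G1 X46.586 Y72.906 F1278
G1 X200.108 Y91.945 F1278
G1 X22.026 Y14.558 F1278
M5
G0 X192.045 Y72.337
M4 S285
G1 X184.774 Y67.557 F4325
G1 X172.663 Y63.069 F4325
G1 X157.431 Y59.144 F4325
G1 X140.794 Y56.053 F4325
G1 X124.471 Y54.068 F4325
G1 X110.178 Y53.460 F4325
G1 X99.634 Y54.500 F4325
G1 X94.556 Y57.459 F4325
M5
G0 X120.073 Y92.800
M4 S651
G1 X113.406 Y77.862 F2212
G1 X97.136 Y76.167 F2212
G1 X87.533 Y89.410 F2212
G1 X94.200 Y104.348 F2212
G1 X110.470 Y106.043 F2212
G1 X120.073 Y92.800 F2212
M5
G0 X130.984 Y6.748
M4 S651
G1 X52.622 Y68.049 F2212
M5
G0 X0.000 Y0.000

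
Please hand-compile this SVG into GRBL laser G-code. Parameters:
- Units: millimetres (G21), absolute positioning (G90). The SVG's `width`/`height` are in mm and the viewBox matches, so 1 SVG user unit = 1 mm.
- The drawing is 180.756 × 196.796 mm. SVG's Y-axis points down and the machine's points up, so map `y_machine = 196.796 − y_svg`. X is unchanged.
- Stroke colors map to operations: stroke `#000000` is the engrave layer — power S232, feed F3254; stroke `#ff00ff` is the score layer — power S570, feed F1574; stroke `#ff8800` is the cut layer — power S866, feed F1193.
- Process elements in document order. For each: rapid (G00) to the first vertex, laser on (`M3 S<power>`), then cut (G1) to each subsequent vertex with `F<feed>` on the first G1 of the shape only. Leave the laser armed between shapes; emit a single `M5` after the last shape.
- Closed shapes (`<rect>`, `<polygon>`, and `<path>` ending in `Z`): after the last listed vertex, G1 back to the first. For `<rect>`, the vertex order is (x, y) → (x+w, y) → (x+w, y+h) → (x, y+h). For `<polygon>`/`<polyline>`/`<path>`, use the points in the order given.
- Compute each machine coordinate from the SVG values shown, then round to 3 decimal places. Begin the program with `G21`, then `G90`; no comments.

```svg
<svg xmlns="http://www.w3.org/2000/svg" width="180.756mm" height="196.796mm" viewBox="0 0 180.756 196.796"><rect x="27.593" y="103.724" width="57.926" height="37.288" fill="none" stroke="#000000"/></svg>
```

1 u = 1 mm; y_m = 196.796 − y.

[1] `<rect>` rectangle, #000000→engrave S232 F3254: (27.593,93.072) → (85.519,93.072) → (85.519,55.784) → (27.593,55.784) → (27.593,93.072) (closed)

G21
G90
G00 X27.593 Y93.072
M3 S232
G1 X85.519 Y93.072 F3254
G1 X85.519 Y55.784
G1 X27.593 Y55.784
G1 X27.593 Y93.072
M5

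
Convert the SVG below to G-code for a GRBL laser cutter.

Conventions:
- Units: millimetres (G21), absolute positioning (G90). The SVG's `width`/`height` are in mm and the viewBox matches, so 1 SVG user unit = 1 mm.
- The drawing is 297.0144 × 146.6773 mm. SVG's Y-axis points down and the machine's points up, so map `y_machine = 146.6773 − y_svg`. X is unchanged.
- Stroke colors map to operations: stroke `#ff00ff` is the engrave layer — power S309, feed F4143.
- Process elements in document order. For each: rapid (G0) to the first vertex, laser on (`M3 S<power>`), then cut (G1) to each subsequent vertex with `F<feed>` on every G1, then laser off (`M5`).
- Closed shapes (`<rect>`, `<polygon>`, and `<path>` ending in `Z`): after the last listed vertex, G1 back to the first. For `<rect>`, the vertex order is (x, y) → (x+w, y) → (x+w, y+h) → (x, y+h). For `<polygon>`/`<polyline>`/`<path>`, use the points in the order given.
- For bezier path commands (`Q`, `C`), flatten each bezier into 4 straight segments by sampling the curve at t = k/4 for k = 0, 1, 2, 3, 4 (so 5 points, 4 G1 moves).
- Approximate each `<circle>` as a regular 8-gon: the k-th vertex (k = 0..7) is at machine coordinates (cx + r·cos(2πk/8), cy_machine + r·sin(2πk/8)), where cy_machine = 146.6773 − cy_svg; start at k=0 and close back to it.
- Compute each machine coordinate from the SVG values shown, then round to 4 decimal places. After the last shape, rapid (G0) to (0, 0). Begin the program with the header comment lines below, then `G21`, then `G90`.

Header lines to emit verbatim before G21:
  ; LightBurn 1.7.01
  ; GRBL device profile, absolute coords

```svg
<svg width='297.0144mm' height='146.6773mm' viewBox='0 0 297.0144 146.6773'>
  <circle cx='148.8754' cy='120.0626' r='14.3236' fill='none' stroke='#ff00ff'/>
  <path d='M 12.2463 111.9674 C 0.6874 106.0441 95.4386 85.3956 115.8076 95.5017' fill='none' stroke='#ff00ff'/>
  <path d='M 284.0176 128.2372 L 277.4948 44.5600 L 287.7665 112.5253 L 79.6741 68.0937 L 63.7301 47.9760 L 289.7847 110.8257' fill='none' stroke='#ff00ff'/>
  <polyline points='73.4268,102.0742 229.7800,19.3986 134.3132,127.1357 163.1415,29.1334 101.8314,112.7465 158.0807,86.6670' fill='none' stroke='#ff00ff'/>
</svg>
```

1 u = 1 mm; y_m = 146.6773 − y.

[1] `<circle>` circle, #ff00ff→engrave S309 F4143: (163.1990,26.6147) → (159.0037,36.7430) → (148.8754,40.9383) → (138.7471,36.7430) → (134.5518,26.6147) → (138.7471,16.4864) → (148.8754,12.2911) → (159.0037,16.4864) → (163.1990,26.6147) (closed)

[2] `<path>` cubic bezier, #ff00ff→engrave S309 F4143: (12.2463,34.7099) → (20.6870,41.2027) → (52.0540,48.9538) → (89.4075,53.6993) → (115.8076,51.1756)

[3] `<path>` open polyline, #ff00ff→engrave S309 F4143: (284.0176,18.4401) → (277.4948,102.1173) → (287.7665,34.1520) → (79.6741,78.5836) → (63.7301,98.7013) → (289.7847,35.8516)

[4] `<polyline>` open polyline, #ff00ff→engrave S309 F4143: (73.4268,44.6031) → (229.7800,127.2787) → (134.3132,19.5416) → (163.1415,117.5439) → (101.8314,33.9308) → (158.0807,60.0103)

; LightBurn 1.7.01
; GRBL device profile, absolute coords
G21
G90
G0 X163.1990 Y26.6147
M3 S309
G1 X159.0037 Y36.7430 F4143
G1 X148.8754 Y40.9383 F4143
G1 X138.7471 Y36.7430 F4143
G1 X134.5518 Y26.6147 F4143
G1 X138.7471 Y16.4864 F4143
G1 X148.8754 Y12.2911 F4143
G1 X159.0037 Y16.4864 F4143
G1 X163.1990 Y26.6147 F4143
M5
G0 X12.2463 Y34.7099
M3 S309
G1 X20.6870 Y41.2027 F4143
G1 X52.0540 Y48.9538 F4143
G1 X89.4075 Y53.6993 F4143
G1 X115.8076 Y51.1756 F4143
M5
G0 X284.0176 Y18.4401
M3 S309
G1 X277.4948 Y102.1173 F4143
G1 X287.7665 Y34.1520 F4143
G1 X79.6741 Y78.5836 F4143
G1 X63.7301 Y98.7013 F4143
G1 X289.7847 Y35.8516 F4143
M5
G0 X73.4268 Y44.6031
M3 S309
G1 X229.7800 Y127.2787 F4143
G1 X134.3132 Y19.5416 F4143
G1 X163.1415 Y117.5439 F4143
G1 X101.8314 Y33.9308 F4143
G1 X158.0807 Y60.0103 F4143
M5
G0 X0.0000 Y0.0000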